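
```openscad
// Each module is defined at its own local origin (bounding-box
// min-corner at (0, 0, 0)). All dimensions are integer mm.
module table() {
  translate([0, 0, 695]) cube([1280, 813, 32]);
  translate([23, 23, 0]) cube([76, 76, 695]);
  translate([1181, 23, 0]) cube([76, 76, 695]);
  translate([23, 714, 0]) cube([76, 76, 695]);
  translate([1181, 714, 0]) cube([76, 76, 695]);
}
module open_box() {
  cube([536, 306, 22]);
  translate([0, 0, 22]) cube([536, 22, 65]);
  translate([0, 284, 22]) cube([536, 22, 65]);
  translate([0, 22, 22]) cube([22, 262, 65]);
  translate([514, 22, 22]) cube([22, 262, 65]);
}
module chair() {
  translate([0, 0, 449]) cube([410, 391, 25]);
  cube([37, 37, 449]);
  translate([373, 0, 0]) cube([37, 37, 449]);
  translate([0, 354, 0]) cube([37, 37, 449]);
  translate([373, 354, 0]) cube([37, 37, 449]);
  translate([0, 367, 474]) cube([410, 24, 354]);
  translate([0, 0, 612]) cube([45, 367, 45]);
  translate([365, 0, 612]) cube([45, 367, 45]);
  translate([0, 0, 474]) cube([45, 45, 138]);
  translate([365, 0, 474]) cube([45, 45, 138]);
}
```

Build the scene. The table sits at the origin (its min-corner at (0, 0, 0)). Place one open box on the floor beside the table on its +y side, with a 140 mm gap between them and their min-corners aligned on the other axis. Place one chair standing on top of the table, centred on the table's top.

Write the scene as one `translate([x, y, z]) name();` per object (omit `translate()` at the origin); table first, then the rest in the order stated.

table();
translate([0, 953, 0]) open_box();
translate([435, 211, 727]) chair();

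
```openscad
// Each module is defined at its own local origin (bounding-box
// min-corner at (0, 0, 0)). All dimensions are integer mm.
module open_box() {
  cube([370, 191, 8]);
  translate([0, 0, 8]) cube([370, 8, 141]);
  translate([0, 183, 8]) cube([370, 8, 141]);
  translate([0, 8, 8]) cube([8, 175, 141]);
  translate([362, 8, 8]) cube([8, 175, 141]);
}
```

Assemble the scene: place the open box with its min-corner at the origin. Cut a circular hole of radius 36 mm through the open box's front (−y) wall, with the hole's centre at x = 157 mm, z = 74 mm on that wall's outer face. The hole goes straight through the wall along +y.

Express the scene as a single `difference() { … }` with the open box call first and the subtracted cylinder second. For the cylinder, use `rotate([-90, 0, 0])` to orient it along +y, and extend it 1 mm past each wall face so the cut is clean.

difference() {
  open_box();
  translate([157, -1, 74]) rotate([-90, 0, 0]) cylinder(h = 10, r = 36);
}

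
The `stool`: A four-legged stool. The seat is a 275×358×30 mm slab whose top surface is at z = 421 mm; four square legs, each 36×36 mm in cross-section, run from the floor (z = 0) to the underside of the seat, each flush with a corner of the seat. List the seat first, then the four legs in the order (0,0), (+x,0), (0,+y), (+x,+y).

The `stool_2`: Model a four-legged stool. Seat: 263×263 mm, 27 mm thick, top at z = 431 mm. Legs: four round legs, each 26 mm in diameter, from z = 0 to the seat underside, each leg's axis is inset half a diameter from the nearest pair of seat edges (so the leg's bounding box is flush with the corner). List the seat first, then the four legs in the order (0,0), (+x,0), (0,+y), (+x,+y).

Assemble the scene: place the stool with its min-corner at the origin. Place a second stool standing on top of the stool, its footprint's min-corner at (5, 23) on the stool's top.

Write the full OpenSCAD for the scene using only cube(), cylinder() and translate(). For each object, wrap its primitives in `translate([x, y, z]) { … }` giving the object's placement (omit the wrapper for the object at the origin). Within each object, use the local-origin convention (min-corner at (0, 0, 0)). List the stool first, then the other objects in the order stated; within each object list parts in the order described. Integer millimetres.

translate([0, 0, 391]) cube([275, 358, 30]);
cube([36, 36, 391]);
translate([239, 0, 0]) cube([36, 36, 391]);
translate([0, 322, 0]) cube([36, 36, 391]);
translate([239, 322, 0]) cube([36, 36, 391]);
translate([5, 23, 421]) {
  translate([0, 0, 404]) cube([263, 263, 27]);
  translate([13, 13, 0]) cylinder(h = 404, r = 13);
  translate([250, 13, 0]) cylinder(h = 404, r = 13);
  translate([13, 250, 0]) cylinder(h = 404, r = 13);
  translate([250, 250, 0]) cylinder(h = 404, r = 13);
}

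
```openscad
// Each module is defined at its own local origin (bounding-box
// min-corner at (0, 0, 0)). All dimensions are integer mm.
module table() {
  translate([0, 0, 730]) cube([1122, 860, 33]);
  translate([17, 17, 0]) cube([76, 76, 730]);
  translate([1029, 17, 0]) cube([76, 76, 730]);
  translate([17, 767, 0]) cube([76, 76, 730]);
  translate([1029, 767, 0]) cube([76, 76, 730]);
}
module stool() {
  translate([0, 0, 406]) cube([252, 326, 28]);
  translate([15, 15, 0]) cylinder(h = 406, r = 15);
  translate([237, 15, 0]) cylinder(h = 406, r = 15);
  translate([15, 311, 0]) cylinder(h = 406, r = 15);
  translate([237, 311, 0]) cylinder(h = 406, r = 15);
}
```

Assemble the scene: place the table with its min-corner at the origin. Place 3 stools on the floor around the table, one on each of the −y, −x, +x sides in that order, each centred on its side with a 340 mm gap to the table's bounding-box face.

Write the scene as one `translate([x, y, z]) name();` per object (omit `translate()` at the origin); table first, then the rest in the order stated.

table();
translate([435, -666, 0]) stool();
translate([-592, 267, 0]) stool();
translate([1462, 267, 0]) stool();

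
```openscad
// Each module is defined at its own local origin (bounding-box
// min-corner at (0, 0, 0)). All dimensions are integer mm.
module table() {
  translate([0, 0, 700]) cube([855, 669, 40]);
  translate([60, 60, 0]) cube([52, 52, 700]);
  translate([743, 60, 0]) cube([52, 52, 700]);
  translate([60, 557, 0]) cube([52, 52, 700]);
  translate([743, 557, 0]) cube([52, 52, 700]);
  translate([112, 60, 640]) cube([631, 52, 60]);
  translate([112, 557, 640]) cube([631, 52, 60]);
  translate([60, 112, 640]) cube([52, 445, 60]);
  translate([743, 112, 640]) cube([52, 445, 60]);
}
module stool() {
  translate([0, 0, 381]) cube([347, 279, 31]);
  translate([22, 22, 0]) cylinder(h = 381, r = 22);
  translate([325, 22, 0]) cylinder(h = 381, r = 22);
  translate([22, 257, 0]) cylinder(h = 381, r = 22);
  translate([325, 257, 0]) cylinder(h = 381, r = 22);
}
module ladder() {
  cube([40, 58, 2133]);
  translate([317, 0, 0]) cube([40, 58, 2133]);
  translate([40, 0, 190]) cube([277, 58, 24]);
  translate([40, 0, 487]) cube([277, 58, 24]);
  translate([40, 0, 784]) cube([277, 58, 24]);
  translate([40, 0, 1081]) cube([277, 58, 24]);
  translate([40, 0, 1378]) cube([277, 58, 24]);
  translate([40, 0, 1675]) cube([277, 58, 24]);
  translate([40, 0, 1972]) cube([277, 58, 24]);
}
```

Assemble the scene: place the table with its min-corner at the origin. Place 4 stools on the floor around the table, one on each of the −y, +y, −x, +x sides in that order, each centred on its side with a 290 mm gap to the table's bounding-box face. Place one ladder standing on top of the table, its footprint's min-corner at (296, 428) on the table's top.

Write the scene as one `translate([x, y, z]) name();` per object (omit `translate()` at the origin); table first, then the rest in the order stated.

table();
translate([254, -569, 0]) stool();
translate([254, 959, 0]) stool();
translate([-637, 195, 0]) stool();
translate([1145, 195, 0]) stool();
translate([296, 428, 740]) ladder();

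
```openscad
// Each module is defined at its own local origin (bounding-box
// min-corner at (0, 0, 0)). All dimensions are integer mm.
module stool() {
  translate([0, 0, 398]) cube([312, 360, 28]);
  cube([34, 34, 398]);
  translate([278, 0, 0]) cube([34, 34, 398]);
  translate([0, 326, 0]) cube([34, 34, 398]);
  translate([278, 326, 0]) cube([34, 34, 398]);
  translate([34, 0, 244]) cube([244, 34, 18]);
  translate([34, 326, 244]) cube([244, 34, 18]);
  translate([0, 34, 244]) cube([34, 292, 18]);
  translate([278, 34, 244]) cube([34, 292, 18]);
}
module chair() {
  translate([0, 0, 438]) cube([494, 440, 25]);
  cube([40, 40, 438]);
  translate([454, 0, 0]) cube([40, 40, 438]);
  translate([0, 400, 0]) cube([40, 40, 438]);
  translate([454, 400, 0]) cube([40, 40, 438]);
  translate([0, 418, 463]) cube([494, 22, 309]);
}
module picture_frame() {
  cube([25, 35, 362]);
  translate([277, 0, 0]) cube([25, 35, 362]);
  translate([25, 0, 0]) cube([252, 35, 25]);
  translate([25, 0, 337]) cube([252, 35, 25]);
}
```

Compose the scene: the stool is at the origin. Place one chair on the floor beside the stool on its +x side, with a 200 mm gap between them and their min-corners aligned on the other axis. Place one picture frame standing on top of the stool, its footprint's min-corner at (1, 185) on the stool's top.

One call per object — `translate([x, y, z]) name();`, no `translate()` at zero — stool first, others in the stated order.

stool();
translate([512, 0, 0]) chair();
translate([1, 185, 426]) picture_frame();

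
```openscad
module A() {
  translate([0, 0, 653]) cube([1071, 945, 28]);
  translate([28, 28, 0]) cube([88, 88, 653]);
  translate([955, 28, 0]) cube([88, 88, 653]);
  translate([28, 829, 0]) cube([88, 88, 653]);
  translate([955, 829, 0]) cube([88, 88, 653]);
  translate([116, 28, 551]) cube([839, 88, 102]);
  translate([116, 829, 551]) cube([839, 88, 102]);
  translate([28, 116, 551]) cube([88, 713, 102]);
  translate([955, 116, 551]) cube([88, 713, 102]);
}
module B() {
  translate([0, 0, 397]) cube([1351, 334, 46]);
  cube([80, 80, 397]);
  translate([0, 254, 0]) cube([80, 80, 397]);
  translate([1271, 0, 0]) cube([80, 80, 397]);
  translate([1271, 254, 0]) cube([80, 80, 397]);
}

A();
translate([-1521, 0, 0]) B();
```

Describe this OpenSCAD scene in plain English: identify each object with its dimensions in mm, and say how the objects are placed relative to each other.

A is a rectangular dining table. The top is 1071×945×28 mm with its upper surface at z = 681 mm. It stands on four 88×88 mm square legs, each inset 28 mm from the nearest pair of top edges, running from the floor to the underside of the top. Four apron rails, 88 mm thick and 102 mm tall, run between adjacent legs with their top edges flush with the underside of the top and their outer faces flush with the legs' outer faces.

B is a bench: a 1351×334 mm seat slab, 46 mm thick, top at z = 443 mm, on four 80×80 mm square legs flush with the seat corners and standing on z = 0.

The bench is on the floor beside the table on its −x side.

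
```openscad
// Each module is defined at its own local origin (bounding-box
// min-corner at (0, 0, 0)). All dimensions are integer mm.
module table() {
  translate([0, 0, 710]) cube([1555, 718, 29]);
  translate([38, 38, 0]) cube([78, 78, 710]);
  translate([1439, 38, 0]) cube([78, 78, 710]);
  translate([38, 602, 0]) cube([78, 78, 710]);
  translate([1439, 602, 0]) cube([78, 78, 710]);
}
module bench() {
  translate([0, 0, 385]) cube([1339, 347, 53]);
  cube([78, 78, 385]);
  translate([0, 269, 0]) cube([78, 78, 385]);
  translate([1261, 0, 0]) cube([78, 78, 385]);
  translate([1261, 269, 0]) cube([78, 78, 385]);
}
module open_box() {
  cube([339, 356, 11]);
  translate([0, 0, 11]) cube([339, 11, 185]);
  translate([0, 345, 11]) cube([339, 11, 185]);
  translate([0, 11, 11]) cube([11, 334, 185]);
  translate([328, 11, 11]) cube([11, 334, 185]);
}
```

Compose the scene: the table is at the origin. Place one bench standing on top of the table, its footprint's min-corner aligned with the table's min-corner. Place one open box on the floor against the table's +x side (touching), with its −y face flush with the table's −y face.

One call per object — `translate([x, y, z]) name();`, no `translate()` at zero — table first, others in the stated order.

table();
translate([0, 0, 739]) bench();
translate([1555, 0, 0]) open_box();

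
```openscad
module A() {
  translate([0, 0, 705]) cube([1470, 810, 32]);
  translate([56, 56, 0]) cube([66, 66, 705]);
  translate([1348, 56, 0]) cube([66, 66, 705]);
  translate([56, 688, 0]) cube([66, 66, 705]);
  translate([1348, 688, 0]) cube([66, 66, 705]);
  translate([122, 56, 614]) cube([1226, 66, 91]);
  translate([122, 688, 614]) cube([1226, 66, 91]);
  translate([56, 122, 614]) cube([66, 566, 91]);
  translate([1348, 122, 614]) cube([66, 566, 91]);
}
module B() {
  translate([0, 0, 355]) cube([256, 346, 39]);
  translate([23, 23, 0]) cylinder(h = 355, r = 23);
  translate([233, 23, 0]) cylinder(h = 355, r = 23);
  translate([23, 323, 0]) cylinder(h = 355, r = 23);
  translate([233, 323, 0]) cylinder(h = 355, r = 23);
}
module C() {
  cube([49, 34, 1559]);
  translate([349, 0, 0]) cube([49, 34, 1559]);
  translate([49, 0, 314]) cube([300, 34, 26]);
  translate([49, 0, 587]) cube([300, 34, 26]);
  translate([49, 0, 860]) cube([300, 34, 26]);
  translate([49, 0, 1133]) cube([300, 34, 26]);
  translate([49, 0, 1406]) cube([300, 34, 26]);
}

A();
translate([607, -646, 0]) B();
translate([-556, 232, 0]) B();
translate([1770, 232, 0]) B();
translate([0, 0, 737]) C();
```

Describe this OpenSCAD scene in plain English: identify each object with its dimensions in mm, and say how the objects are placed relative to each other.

A is a table: top 1470 mm (x) × 810 mm (y), 32 mm thick, upper face at z = 737 mm, on four 66×66 mm square legs, each inset 56 mm from the nearest pair of top edges, running from z = 0 to the bottom of the top. Four apron rails, 66 mm thick and 91 mm tall, run between adjacent legs with their top edges flush with the underside of the top and their outer faces flush with the legs' outer faces.

B is a four-legged stool. The seat is a 256×346×39 mm slab whose top surface is at z = 394 mm; four round legs, each 46 mm in diameter, run from the floor (z = 0) to the underside of the seat, each leg's axis is inset half a diameter from the nearest pair of seat edges (so the leg's bounding box is flush with the corner).

C is a wooden ladder with two side rails of 49×34 mm section and 1559 mm height, set 398 mm apart overall. Between them run 5 rectangular rungs (34 mm deep, 26 mm thick), front faces flush with the rails' −y face. The bottom of the first rung is 314 mm above the floor and each subsequent rung is 273 mm higher than the one below.

Three stools sit around the table at the −y, −x, +x sides. The ladder is on top of the table.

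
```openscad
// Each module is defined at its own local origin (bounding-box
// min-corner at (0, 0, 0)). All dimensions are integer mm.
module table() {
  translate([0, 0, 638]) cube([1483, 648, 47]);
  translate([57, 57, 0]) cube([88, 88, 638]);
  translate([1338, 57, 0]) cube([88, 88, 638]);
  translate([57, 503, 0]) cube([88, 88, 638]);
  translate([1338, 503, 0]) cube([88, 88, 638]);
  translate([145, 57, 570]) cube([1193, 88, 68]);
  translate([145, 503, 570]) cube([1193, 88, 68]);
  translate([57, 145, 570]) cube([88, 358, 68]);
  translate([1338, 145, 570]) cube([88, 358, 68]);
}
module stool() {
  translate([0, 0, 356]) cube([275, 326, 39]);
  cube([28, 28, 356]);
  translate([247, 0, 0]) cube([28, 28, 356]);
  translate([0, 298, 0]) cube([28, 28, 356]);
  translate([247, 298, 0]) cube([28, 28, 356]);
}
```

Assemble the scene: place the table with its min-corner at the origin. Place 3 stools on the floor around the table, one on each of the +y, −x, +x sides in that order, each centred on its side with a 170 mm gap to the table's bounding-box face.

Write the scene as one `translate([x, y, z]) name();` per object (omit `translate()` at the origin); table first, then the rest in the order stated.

table();
translate([604, 818, 0]) stool();
translate([-445, 161, 0]) stool();
translate([1653, 161, 0]) stool();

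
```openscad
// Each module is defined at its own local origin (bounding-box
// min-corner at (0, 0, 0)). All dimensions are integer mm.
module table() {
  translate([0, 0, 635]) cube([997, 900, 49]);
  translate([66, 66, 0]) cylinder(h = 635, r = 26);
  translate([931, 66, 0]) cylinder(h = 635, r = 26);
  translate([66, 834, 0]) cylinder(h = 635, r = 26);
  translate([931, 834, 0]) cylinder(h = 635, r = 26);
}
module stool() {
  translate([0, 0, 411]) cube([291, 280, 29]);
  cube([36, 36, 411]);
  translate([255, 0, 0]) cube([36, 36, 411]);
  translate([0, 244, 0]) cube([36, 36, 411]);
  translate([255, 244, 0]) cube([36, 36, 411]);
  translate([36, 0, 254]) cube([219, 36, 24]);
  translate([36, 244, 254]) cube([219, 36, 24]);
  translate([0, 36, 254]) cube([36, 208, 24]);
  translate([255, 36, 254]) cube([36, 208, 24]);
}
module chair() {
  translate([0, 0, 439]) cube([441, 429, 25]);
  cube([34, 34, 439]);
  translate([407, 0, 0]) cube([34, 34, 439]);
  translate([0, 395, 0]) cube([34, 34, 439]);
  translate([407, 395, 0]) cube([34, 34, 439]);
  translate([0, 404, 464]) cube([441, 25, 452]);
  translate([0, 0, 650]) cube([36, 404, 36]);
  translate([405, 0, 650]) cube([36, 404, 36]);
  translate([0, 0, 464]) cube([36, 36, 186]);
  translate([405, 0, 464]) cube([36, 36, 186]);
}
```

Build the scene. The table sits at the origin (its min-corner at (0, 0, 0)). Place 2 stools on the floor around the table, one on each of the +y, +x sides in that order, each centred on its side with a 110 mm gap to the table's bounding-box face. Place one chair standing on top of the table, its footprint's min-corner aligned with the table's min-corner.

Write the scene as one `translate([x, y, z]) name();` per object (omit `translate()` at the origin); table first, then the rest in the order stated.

table();
translate([353, 1010, 0]) stool();
translate([1107, 310, 0]) stool();
translate([0, 0, 684]) chair();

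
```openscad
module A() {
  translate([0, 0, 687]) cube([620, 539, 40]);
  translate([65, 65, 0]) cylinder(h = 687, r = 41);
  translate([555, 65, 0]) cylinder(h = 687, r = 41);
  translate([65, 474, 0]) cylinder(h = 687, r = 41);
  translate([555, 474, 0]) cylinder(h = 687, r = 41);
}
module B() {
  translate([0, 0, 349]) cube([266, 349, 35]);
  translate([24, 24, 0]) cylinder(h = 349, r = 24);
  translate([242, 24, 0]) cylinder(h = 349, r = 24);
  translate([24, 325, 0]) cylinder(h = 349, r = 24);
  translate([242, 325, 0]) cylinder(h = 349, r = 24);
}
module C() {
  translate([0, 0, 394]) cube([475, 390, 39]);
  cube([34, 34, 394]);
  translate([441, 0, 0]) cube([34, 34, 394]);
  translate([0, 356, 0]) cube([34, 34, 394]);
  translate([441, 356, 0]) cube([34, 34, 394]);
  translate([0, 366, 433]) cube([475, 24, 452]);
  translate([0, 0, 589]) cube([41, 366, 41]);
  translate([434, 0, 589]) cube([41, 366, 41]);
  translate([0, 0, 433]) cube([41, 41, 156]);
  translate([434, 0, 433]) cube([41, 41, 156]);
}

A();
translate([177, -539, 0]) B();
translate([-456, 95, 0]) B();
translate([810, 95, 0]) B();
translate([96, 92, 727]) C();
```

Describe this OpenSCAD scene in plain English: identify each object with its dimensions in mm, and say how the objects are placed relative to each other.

A is a table: top 620 mm (x) × 539 mm (y), 40 mm thick, upper face at z = 727 mm, on four round legs of 82 mm diameter, each leg's bounding box inset 24 mm from the nearest pair of top edges, running from z = 0 to the bottom of the top.

B is a simple wooden stool: a rectangular seat 266 mm (x) by 349 mm (y), 35 mm thick, top face at z = 384 mm, on four round legs, each 48 mm in diameter. The legs rest on z = 0, each leg's axis is inset half a diameter from the nearest pair of seat edges (so the leg's bounding box is flush with the corner).

C is a chair. The seat is a 475×390×39 mm slab with its top at z = 433 mm, on four 34×34 mm corner legs (flush with the seat edges, standing on z = 0). A flat backrest 24 mm thick, 452 mm tall, spans the full seat width and rises from the seat top along its +y edge, rear face flush with the rear of the seat. Two armrests of 41×41 mm section run along each side from the seat's front edge to the front of the backrest, top faces 197 mm above the seat top and outer faces flush with the seat's x-edges; a 41×41 mm post under the front of each armrest stands on the seat at the front corner.

Three stools sit around the table at the −y, −x, +x sides. The chair is on top of the table.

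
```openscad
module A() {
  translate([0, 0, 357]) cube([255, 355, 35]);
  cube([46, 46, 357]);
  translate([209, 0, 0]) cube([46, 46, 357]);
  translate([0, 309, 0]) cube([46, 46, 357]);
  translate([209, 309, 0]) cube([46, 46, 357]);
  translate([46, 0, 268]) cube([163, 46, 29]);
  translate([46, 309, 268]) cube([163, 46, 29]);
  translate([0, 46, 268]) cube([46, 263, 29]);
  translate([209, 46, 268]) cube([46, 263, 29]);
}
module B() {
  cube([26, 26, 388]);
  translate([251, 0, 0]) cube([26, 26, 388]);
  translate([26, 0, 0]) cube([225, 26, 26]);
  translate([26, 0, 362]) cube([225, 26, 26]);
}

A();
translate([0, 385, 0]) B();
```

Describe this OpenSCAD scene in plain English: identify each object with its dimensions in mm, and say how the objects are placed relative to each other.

A is a four-legged stool. The seat is 255×355 mm, 35 mm thick, top at z = 392 mm. It stands on four square legs, each 46×46 mm in cross-section, from z = 0 to the seat underside, each flush with a corner of the seat. Four stretchers, 46 mm wide and 29 mm tall, connect adjacent legs with their undersides at z = 268 mm, each running between the inner faces of the legs it joins and aligned with the legs' outer faces on the other axis.

B is a rectangular picture frame lying in the x–z plane (depth along y). The opening is 225 mm wide (x) by 336 mm tall (z), surrounded by a border 26 mm wide on all four sides. The frame is 26 mm deep and is made of two full-height vertical stiles with two horizontal rails fitted between them.

The picture frame is on the floor beside the stool on its +y side.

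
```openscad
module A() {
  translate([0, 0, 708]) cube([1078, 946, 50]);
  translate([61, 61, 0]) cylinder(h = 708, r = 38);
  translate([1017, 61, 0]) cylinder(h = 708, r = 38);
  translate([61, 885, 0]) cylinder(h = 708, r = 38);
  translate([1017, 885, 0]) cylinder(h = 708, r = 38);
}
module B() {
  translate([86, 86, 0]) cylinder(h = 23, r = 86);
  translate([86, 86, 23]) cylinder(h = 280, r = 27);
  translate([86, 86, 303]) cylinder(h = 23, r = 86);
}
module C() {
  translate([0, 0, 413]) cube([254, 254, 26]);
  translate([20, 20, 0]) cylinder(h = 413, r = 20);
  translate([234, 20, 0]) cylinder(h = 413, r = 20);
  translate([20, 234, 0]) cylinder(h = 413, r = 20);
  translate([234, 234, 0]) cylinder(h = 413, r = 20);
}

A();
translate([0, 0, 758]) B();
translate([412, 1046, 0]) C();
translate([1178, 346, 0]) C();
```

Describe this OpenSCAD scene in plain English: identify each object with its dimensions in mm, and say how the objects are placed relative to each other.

A is a table with a 1078×946 mm rectangular top, 50 mm thick, top surface at z = 758 mm, supported by four round legs of 76 mm diameter, each leg's bounding box inset 23 mm from the nearest pair of top edges, running from the floor.

B is a spool: two coaxial disc flanges of radius 86 mm and thickness 23 mm, joined by a core cylinder of radius 27 mm and height 280 mm. The lower flange rests on z = 0 and the three cylinders share a vertical axis.

C is a four-legged stool. The seat is 254×254 mm, 26 mm thick, top at z = 439 mm. It stands on four round legs, each 40 mm in diameter, from z = 0 to the seat underside, each leg's axis is inset half a diameter from the nearest pair of seat edges (so the leg's bounding box is flush with the corner).

The spool is on top of the table. Two stools sit around the table at the +y, +x sides.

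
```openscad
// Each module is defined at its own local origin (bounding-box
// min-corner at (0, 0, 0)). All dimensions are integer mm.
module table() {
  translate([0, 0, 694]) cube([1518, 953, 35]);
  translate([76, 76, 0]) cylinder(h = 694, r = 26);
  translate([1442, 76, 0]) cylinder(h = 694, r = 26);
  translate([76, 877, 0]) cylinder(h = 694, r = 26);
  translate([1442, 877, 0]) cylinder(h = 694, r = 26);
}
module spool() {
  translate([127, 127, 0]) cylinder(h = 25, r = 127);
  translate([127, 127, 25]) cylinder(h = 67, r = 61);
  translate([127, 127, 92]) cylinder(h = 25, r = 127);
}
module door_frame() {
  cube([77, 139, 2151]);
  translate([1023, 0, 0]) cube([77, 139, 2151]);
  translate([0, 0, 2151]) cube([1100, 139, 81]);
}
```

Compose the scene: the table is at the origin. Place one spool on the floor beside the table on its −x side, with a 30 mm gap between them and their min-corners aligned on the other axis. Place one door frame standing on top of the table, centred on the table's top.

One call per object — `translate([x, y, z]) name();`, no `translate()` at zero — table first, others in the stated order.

table();
translate([-284, 0, 0]) spool();
translate([209, 407, 729]) door_frame();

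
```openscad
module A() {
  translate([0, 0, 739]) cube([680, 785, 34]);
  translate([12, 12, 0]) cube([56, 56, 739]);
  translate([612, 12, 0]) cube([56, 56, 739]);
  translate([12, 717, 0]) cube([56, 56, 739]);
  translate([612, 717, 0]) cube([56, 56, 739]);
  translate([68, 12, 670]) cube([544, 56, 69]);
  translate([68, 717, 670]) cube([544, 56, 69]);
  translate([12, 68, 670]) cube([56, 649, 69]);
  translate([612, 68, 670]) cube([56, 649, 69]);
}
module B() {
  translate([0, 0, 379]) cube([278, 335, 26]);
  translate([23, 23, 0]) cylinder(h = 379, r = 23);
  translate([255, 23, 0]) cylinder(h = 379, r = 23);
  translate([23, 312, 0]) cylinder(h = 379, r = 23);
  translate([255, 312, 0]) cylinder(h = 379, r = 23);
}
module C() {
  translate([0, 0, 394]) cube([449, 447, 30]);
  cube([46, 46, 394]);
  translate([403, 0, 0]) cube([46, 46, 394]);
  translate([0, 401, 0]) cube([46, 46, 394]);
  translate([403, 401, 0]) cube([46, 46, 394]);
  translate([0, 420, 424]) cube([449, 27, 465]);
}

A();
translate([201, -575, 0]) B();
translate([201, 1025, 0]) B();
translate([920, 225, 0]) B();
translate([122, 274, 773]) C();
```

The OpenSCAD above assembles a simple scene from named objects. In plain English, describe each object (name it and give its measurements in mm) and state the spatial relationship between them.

A is a rectangular dining table. The top is 680×785×34 mm with its upper surface at z = 773 mm. It stands on four 56×56 mm square legs, each inset 12 mm from the nearest pair of top edges, running from the floor to the underside of the top. Four apron rails, 56 mm thick and 69 mm tall, run between adjacent legs with their top edges flush with the underside of the top and their outer faces flush with the legs' outer faces.

B is a four-legged stool. The seat is 278×335 mm, 26 mm thick, top at z = 405 mm. It stands on four round legs, each 46 mm in diameter, from z = 0 to the seat underside, each leg's axis is inset half a diameter from the nearest pair of seat edges (so the leg's bounding box is flush with the corner).

C is a chair. The seat is a 449×447×30 mm slab with its top at z = 424 mm, on four 46×46 mm corner legs (flush with the seat edges, standing on z = 0). A flat backrest 27 mm thick, 465 mm tall, spans the full seat width and rises from the seat top along its +y edge, rear face flush with the rear of the seat.

Three stools sit around the table at the −y, +y, +x sides. The chair is on top of the table.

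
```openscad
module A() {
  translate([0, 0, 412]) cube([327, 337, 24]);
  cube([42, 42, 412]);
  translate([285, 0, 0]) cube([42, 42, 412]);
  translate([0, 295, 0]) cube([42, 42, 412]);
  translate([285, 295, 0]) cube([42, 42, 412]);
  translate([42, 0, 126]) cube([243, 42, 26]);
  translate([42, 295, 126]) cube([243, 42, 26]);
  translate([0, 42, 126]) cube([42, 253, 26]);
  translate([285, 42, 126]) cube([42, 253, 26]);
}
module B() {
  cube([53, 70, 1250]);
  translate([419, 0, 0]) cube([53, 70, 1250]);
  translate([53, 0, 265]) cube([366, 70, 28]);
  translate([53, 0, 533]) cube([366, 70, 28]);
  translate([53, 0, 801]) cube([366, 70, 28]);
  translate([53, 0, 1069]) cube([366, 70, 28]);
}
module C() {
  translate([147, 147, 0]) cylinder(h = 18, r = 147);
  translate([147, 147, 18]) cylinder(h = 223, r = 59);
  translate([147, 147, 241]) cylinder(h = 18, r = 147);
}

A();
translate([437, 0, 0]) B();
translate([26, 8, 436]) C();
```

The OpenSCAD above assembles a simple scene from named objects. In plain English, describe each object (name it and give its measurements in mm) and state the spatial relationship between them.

A is a simple wooden stool: a rectangular seat 327 mm (x) by 337 mm (y), 24 mm thick, top face at z = 436 mm, on four square legs, each 42×42 mm in cross-section. The legs rest on z = 0, each flush with a corner of the seat. Four stretchers, 42 mm wide and 26 mm tall, connect adjacent legs with their undersides at z = 126 mm, each running between the inner faces of the legs it joins and aligned with the legs' outer faces on the other axis.

B is a wooden ladder with two side rails of 53×70 mm section and 1250 mm height, set 472 mm apart overall. Between them run 4 rectangular rungs (70 mm deep, 28 mm thick), front faces flush with the rails' −y face. The bottom of the first rung is 265 mm above the floor and each subsequent rung is 268 mm higher than the one below.

C is a spool: two coaxial disc flanges of radius 147 mm and thickness 18 mm, joined by a core cylinder of radius 59 mm and height 223 mm. The lower flange rests on z = 0 and the three cylinders share a vertical axis.

The ladder is on the floor beside the stool on its +x side. The spool is on top of the stool.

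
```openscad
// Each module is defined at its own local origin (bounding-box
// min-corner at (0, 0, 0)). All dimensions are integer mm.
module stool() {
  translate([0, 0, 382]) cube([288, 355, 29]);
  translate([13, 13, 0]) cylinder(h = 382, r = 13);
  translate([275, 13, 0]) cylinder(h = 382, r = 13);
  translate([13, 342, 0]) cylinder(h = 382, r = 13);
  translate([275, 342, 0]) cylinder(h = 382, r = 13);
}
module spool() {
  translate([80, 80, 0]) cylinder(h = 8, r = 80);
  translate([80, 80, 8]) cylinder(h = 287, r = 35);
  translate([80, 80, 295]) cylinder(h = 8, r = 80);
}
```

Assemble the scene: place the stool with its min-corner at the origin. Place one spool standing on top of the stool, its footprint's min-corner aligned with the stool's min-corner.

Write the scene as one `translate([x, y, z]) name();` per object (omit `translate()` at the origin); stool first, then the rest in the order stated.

stool();
translate([0, 0, 411]) spool();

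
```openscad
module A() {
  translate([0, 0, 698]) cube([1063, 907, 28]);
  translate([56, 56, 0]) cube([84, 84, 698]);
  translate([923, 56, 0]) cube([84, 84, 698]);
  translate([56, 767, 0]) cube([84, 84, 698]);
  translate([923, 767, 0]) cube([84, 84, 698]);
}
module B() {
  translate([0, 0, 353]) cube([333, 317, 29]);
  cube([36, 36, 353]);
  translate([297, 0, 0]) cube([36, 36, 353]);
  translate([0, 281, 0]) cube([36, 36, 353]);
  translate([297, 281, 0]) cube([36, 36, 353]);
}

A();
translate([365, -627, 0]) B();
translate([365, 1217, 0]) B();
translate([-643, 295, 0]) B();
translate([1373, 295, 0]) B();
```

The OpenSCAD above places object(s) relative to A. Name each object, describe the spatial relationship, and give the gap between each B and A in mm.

Each stool's nearest face is 310 mm from the table's bounding box.

A is a table. B is a stool. Four stools sit around the table at the −y, +y, −x, +x sides. The gap between each stool and the table is 310 mm.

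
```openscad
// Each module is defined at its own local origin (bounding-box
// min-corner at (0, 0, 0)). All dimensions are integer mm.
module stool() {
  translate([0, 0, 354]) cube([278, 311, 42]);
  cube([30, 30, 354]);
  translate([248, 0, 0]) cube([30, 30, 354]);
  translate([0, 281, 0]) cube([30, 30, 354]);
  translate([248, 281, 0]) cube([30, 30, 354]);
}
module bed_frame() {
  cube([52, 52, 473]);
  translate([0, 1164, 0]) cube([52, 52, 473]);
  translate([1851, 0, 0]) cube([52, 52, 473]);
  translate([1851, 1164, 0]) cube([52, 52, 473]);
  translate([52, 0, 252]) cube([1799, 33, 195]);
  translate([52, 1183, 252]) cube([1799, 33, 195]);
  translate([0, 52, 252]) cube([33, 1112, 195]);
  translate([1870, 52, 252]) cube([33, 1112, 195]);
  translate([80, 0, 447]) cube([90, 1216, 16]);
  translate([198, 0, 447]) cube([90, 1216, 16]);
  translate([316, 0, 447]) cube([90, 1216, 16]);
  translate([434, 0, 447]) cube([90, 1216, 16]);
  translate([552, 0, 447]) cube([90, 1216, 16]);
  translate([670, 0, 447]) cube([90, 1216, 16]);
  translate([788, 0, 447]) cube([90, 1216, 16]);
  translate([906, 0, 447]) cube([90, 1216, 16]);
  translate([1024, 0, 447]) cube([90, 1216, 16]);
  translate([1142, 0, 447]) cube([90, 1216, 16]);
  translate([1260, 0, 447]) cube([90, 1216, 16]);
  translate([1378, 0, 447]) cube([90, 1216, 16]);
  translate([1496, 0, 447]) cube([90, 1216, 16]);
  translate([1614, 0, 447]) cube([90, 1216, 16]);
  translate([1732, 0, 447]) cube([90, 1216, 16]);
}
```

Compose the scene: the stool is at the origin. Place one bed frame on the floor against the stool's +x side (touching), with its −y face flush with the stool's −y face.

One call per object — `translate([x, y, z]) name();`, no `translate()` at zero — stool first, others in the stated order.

stool();
translate([278, 0, 0]) bed_frame();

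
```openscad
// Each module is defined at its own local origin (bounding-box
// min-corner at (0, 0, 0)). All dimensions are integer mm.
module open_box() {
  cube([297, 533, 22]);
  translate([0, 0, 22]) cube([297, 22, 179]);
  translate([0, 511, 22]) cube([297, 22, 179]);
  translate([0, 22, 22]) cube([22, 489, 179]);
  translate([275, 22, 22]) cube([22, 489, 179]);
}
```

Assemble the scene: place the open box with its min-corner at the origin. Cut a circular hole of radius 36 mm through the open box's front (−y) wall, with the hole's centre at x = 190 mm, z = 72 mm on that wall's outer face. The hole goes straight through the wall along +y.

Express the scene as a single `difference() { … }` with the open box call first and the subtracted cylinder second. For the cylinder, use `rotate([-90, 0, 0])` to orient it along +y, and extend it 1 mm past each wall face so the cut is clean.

difference() {
  open_box();
  translate([190, -1, 72]) rotate([-90, 0, 0]) cylinder(h = 24, r = 36);
}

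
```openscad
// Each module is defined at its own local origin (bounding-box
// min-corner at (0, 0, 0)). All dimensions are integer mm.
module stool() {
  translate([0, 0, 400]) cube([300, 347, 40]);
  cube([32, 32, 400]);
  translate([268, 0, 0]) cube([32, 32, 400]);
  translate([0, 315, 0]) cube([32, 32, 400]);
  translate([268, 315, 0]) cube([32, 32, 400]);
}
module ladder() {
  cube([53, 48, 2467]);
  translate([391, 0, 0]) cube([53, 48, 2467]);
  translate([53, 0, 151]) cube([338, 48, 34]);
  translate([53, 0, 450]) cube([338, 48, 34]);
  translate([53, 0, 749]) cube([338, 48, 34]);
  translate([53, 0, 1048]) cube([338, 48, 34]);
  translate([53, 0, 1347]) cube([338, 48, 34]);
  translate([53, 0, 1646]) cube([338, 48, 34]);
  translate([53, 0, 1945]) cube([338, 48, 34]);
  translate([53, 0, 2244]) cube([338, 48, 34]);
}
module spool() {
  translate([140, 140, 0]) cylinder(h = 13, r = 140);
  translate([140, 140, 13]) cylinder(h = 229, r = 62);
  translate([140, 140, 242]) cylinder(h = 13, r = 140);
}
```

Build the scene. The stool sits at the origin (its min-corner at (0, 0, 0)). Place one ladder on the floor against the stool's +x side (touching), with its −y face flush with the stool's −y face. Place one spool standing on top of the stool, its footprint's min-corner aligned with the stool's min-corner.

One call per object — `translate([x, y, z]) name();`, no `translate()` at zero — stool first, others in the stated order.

stool();
translate([300, 0, 0]) ladder();
translate([0, 0, 440]) spool();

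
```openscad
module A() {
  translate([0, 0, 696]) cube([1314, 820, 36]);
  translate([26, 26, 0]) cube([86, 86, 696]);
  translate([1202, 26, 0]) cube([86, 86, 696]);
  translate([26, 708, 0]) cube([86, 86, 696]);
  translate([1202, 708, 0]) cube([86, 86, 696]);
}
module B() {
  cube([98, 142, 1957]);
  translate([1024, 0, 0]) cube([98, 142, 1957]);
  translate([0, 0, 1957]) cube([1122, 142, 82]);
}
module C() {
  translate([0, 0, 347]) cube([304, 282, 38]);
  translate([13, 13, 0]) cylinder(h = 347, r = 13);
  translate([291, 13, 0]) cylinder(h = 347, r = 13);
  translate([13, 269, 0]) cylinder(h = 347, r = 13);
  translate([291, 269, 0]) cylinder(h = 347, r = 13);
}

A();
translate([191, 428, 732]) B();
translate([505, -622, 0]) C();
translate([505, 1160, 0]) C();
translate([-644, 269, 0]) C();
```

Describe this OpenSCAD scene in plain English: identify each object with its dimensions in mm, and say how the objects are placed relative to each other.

A is a table: top 1314 mm (x) × 820 mm (y), 36 mm thick, upper face at z = 732 mm, on four 86×86 mm square legs, each inset 26 mm from the nearest pair of top edges, running from z = 0 to the bottom of the top.

B is a door frame. The clear opening is 926 mm wide and 1957 mm high. Two 98 mm wide jambs, 142 mm deep, stand either side of the opening from the floor to the top of the opening. A 82 mm thick head sits across the top of both jambs, spanning the full outside width of the frame.

C is a four-legged stool. The seat is 304×282 mm, 38 mm thick, top at z = 385 mm. It stands on four round legs, each 26 mm in diameter, from z = 0 to the seat underside, each leg's axis is inset half a diameter from the nearest pair of seat edges (so the leg's bounding box is flush with the corner).

The door frame is on top of the table. Three stools sit around the table at the −y, +y, −x sides.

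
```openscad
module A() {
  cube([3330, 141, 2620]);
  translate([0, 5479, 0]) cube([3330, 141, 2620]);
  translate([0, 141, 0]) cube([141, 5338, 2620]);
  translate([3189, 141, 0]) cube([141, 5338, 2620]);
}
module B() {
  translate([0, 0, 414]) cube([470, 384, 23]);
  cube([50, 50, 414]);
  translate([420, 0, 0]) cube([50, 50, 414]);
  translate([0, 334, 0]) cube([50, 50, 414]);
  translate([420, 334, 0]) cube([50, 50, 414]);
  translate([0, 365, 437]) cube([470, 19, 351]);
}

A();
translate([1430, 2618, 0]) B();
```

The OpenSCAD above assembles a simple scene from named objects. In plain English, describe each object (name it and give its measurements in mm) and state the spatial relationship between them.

A is a box-shaped house frame (walls only): outside footprint 3330×5620 mm, wall height 2620 mm, wall thickness 141 mm. The two y-facing walls run the full x-width; the two x-facing walls fit between the inner faces of the y-facing walls.

B is a chair. The seat is a 470×384×23 mm slab with its top at z = 437 mm, on four 50×50 mm corner legs (flush with the seat edges, standing on z = 0). A flat backrest 19 mm thick, 351 mm tall, spans the full seat width and rises from the seat top along its +y edge, rear face flush with the rear of the seat.

The chair sits inside the house frame, centred.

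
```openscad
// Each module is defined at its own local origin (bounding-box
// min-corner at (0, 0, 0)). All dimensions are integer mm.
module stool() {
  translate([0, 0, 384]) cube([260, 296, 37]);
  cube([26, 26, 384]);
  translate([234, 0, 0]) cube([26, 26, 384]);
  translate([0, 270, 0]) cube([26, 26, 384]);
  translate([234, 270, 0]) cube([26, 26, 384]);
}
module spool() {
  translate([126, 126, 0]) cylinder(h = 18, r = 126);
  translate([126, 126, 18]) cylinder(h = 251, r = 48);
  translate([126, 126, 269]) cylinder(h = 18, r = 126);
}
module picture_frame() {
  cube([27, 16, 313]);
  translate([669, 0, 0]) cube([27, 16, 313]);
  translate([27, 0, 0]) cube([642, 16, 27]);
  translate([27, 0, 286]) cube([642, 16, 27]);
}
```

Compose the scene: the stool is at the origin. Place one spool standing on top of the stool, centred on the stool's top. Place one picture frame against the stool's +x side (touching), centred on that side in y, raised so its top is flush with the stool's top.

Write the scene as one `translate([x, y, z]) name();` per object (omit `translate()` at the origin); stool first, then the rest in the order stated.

stool();
translate([4, 22, 421]) spool();
translate([260, 140, 108]) picture_frame();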